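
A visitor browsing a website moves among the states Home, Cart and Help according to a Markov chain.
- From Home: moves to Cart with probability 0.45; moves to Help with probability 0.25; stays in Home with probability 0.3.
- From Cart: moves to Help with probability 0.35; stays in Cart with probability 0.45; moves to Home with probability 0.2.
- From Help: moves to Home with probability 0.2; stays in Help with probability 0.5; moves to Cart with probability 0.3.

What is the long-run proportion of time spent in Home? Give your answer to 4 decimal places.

Let the stationary distribution be π with π = πP and π_1 + π_2 + π_3 = 1.
π_1 = 0.3·π_1 + 0.2·π_2 + 0.2·π_3
π_2 = 0.45·π_1 + 0.45·π_2 + 0.3·π_3
Solving with the normalization constraint gives π = (0.2222, 0.3922, 0.3856).
So the stationary probability of Home is 0.2222.

0.2222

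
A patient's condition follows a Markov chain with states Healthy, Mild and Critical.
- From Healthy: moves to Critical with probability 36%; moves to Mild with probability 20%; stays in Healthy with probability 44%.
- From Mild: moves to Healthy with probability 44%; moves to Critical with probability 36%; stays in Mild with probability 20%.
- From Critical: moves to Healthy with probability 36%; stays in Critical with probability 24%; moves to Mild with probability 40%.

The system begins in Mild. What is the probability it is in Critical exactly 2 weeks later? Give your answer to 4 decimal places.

0.3168

Sum over the intermediate state after 1 week:
P = P(Mild→Healthy)·P(Healthy→Critical) + P(Mild→Mild)·P(Mild→Critical) + P(Mild→Critical)·P(Critical→Critical)
  = 0.44×0.36 + 0.2×0.36 + 0.36×0.24
  = 0.1584 + 0.0720 + 0.0864 = 0.3168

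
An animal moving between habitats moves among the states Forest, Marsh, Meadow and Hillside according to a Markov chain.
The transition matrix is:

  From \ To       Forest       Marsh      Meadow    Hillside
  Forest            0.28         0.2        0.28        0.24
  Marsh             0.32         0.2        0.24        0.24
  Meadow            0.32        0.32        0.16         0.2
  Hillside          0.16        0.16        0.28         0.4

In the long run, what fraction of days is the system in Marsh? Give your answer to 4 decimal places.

Let the stationary distribution be π with π = πP and π_1 + π_2 + π_3 + π_4 = 1.
π_1 = 0.28·π_1 + 0.32·π_2 + 0.32·π_3 + 0.16·π_4
π_2 = 0.2·π_1 + 0.2·π_2 + 0.32·π_3 + 0.16·π_4
π_3 = 0.28·π_1 + 0.24·π_2 + 0.16·π_3 + 0.28·π_4
Solving with the normalization constraint gives π = (0.2655, 0.2181, 0.2422, 0.2742).
So the stationary probability of Marsh is 0.2181.

0.2181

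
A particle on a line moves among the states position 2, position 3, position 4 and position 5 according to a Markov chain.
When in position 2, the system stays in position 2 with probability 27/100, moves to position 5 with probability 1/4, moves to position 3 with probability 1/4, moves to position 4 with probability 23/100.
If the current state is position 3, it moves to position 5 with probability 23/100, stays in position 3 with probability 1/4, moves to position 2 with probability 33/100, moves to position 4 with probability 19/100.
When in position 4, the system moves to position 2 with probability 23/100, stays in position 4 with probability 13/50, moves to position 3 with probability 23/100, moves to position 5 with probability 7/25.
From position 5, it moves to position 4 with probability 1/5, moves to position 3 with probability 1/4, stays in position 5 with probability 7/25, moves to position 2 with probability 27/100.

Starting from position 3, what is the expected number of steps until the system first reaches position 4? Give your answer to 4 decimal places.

4.8930

Let t(s) be the expected number of steps to first reach position 4 from state s, with t(position 4) = 0. Conditioning on the first step:
t(position 2) = 1 + 0.27·t(position 2) + 0.25·t(position 3) + 0.25·t(position 5)
t(position 3) = 1 + 0.33·t(position 2) + 0.25·t(position 3) + 0.23·t(position 5)
t(position 5) = 1 + 0.27·t(position 2) + 0.25·t(position 3) + 0.28·t(position 5)
Solving: t(position 2) = 4.7076, t(position 3) = 4.8930, t(position 5) = 4.8532.
Expected steps from position 3 to position 4: 4.8930.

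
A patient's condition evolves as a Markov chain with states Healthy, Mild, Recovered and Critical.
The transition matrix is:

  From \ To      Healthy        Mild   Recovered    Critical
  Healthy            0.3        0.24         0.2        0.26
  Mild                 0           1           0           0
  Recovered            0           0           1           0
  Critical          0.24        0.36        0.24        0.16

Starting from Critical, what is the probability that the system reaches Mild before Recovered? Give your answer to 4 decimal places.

Let h(s) be the probability of absorption at Mild starting from transient state s. Then h(Mild) = 1 and h(Recovered) = 0. By first-step analysis:
h(Healthy) = 0.3·h(Healthy) + 0.24·1 + 0.2·0 + 0.26·h(Critical)
h(Critical) = 0.24·h(Healthy) + 0.36·1 + 0.24·0 + 0.16·h(Critical)
Solving: h(Healthy) = 0.5616, h(Critical) = 0.5890.
Starting from Critical, the probability is 0.5890.

0.5890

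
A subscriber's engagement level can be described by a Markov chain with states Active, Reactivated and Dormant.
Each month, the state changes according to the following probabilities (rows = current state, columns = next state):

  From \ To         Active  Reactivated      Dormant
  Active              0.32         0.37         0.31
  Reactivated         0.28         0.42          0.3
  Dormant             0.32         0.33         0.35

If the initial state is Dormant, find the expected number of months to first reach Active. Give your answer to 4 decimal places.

Let t(s) be the expected number of months to first reach Active from state s, with t(Active) = 0. Conditioning on the first month:
t(Reactivated) = 1 + 0.42·t(Reactivated) + 0.3·t(Dormant)
t(Dormant) = 1 + 0.33·t(Reactivated) + 0.35·t(Dormant)
Solving: t(Reactivated) = 3.4173, t(Dormant) = 3.2734.
Expected months from Dormant to Active: 3.2734.

3.2734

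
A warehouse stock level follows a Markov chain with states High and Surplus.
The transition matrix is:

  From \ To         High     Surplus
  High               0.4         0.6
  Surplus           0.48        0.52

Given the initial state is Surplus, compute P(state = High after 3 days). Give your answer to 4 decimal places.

0.4447

Propagate the distribution vector 3 days from Surplus.
After 0 days: (0.0000, 1.0000)
After 1 day: (0.4800, 0.5200)
After 2 days: (0.4416, 0.5584)
After 3 days: (0.4447, 0.5553)
P(in High after 3 days) = 0.4447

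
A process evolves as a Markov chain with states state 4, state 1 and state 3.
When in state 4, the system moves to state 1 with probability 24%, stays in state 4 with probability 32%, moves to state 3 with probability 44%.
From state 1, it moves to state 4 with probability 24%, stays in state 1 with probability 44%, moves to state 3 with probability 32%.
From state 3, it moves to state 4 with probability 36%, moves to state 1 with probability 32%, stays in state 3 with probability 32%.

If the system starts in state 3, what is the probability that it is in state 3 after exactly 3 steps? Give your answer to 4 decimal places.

Propagate the distribution vector 3 steps from state 3.
After 0 steps: (0.0000, 0.0000, 1.0000)
After 1 step: (0.3600, 0.3200, 0.3200)
After 2 steps: (0.3072, 0.3296, 0.3632)
After 3 steps: (0.3082, 0.3350, 0.3569)
P(in state 3 after 3 steps) = 0.3569

0.3569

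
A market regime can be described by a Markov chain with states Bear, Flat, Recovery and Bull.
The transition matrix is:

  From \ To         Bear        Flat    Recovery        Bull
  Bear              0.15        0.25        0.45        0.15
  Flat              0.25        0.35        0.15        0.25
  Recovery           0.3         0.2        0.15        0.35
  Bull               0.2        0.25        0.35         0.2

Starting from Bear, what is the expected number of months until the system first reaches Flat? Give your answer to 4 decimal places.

Let t(s) be the expected number of months to first reach Flat from state s, with t(Flat) = 0. Conditioning on the first month:
t(Bear) = 1 + 0.15·t(Bear) + 0.45·t(Recovery) + 0.15·t(Bull)
t(Recovery) = 1 + 0.3·t(Bear) + 0.15·t(Recovery) + 0.35·t(Bull)
t(Bull) = 1 + 0.2·t(Bear) + 0.35·t(Recovery) + 0.2·t(Bull)
Solving: t(Bear) = 4.2814, t(Recovery) = 4.4435, t(Bull) = 4.2644.
Expected months from Bear to Flat: 4.2814.

4.2814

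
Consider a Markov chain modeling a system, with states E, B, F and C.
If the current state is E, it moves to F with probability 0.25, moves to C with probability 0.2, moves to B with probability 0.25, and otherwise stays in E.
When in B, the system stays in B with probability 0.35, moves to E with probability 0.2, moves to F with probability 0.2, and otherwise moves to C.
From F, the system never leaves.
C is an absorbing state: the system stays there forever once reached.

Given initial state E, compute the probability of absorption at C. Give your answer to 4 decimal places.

Let h(s) be the probability of absorption at C starting from transient state s. Then h(C) = 1 and h(F) = 0. By first-step analysis:
h(E) = 0.3·h(E) + 0.25·h(B) + 0.25·0 + 0.2·1
h(B) = 0.2·h(E) + 0.35·h(B) + 0.2·0 + 0.25·1
Solving: h(E) = 0.4753, h(B) = 0.5309.
Starting from E, the probability is 0.4753.

0.4753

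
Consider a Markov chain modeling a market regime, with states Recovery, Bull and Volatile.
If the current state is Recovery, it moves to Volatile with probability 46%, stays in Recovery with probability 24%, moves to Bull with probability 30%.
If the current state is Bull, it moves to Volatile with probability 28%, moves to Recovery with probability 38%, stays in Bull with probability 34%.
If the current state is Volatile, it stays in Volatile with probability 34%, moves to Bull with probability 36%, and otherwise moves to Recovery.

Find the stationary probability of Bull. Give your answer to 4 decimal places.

0.3348

Let the stationary distribution be π with π = πP and π_1 + π_2 + π_3 = 1.
π_1 = 0.24·π_1 + 0.38·π_2 + 0.3·π_3
π_2 = 0.3·π_1 + 0.34·π_2 + 0.36·π_3
Solving with the normalization constraint gives π = (0.3083, 0.3348, 0.3569).
So the stationary probability of Bull is 0.3348.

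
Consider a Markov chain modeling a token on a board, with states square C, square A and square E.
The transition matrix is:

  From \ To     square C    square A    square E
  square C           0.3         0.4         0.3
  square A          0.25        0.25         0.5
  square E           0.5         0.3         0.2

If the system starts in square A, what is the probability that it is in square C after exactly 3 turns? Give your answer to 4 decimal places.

Propagate the distribution vector 3 turns from square A.
After 0 turns: (0.0000, 1.0000, 0.0000)
After 1 turn: (0.2500, 0.2500, 0.5000)
After 2 turns: (0.3875, 0.3125, 0.3000)
After 3 turns: (0.3444, 0.3231, 0.3325)
P(in square C after 3 turns) = 0.3444

0.3444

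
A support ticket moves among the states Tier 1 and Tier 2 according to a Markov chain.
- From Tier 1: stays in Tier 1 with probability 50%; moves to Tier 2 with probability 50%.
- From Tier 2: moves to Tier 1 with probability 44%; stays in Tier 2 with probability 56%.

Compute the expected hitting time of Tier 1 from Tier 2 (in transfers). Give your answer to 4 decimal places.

Let t(s) be the expected number of transfers to first reach Tier 1 from state s, with t(Tier 1) = 0. Conditioning on the first transfer:
t(Tier 2) = 1 + 0.56·t(Tier 2)
Solving: t(Tier 2) = 2.2727.
Expected transfers from Tier 2 to Tier 1: 2.2727.

2.2727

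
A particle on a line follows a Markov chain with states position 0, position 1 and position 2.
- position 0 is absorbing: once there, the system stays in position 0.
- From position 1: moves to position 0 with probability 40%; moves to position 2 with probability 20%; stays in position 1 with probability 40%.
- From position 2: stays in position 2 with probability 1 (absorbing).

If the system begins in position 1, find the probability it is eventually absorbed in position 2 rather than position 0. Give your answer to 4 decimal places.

0.3333

Let h(s) be the probability of absorption at position 2 starting from transient state s. Then h(position 2) = 1 and h(position 0) = 0. By first-step analysis:
h(position 1) = 0.4·0 + 0.4·h(position 1) + 0.2·1
Solving: h(position 1) = 0.3333.
Starting from position 1, the probability is 0.3333.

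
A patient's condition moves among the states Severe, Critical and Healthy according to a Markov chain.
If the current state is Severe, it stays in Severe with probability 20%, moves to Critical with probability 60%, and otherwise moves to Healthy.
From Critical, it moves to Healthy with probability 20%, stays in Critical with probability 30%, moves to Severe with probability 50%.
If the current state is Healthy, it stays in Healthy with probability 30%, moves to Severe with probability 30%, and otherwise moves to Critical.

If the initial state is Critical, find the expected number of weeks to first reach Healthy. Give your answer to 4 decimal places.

5.0000

Let t(s) be the expected number of weeks to first reach Healthy from state s, with t(Healthy) = 0. Conditioning on the first week:
t(Severe) = 1 + 0.2·t(Severe) + 0.6·t(Critical)
t(Critical) = 1 + 0.5·t(Severe) + 0.3·t(Critical)
Solving: t(Severe) = 5.0000, t(Critical) = 5.0000.
Expected weeks from Critical to Healthy: 5.0000.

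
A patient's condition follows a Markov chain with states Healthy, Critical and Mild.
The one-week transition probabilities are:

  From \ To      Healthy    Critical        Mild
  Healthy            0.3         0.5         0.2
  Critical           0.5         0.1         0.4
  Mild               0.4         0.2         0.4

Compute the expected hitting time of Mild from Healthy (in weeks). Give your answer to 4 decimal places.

3.6842

Let t(s) be the expected number of weeks to first reach Mild from state s, with t(Mild) = 0. Conditioning on the first week:
t(Healthy) = 1 + 0.3·t(Healthy) + 0.5·t(Critical)
t(Critical) = 1 + 0.5·t(Healthy) + 0.1·t(Critical)
Solving: t(Healthy) = 3.6842, t(Critical) = 3.1579.
Expected weeks from Healthy to Mild: 3.6842.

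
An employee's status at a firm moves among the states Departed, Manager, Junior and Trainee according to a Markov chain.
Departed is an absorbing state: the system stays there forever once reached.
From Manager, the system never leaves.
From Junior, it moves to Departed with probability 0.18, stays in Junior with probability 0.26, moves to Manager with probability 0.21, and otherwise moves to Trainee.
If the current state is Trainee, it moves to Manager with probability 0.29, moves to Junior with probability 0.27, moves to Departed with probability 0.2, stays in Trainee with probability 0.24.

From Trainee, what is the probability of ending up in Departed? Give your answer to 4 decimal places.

0.4202

Let h(s) be the probability of absorption at Departed starting from transient state s. Then h(Departed) = 1 and h(Manager) = 0. By first-step analysis:
h(Junior) = 0.18·1 + 0.21·0 + 0.26·h(Junior) + 0.35·h(Trainee)
h(Trainee) = 0.2·1 + 0.29·0 + 0.27·h(Junior) + 0.24·h(Trainee)
Solving: h(Junior) = 0.4420, h(Trainee) = 0.4202.
Starting from Trainee, the probability is 0.4202.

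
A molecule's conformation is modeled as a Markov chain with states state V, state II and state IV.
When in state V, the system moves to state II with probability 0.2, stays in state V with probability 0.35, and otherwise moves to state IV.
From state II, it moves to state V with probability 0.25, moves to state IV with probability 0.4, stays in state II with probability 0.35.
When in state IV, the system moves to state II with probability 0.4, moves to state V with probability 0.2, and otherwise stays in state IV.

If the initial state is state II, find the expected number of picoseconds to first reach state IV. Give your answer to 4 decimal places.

Let t(s) be the expected number of picoseconds to first reach state IV from state s, with t(state IV) = 0. Conditioning on the first picosecond:
t(state V) = 1 + 0.35·t(state V) + 0.2·t(state II)
t(state II) = 1 + 0.25·t(state V) + 0.35·t(state II)
Solving: t(state V) = 2.2819, t(state II) = 2.4161.
Expected picoseconds from state II to state IV: 2.4161.

2.4161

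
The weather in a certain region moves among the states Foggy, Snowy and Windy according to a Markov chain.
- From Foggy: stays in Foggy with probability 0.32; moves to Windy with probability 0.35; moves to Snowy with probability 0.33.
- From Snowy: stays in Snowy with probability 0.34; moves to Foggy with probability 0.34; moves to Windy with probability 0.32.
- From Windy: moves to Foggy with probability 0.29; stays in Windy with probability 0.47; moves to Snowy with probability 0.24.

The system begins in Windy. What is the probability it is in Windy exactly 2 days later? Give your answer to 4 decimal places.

Sum over the intermediate state after 1 day:
P = P(Windy→Foggy)·P(Foggy→Windy) + P(Windy→Snowy)·P(Snowy→Windy) + P(Windy→Windy)·P(Windy→Windy)
  = 0.29×0.35 + 0.24×0.32 + 0.47×0.47
  = 0.1015 + 0.0768 + 0.2209 = 0.3992

0.3992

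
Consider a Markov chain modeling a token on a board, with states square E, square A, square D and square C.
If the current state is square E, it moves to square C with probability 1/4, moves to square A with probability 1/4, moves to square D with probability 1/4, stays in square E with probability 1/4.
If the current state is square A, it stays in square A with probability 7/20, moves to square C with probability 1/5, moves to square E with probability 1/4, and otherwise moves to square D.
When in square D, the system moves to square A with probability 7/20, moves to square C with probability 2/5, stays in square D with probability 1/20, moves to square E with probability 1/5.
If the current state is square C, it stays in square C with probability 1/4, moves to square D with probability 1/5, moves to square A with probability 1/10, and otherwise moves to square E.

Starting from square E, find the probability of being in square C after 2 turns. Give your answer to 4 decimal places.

Propagate the distribution vector 2 turns from square E.
After 0 turns: (1.0000, 0.0000, 0.0000, 0.0000)
After 1 turn: (0.2500, 0.2500, 0.2500, 0.2500)
After 2 turns: (0.2875, 0.2625, 0.1750, 0.2750)
P(in square C after 2 turns) = 0.2750

0.2750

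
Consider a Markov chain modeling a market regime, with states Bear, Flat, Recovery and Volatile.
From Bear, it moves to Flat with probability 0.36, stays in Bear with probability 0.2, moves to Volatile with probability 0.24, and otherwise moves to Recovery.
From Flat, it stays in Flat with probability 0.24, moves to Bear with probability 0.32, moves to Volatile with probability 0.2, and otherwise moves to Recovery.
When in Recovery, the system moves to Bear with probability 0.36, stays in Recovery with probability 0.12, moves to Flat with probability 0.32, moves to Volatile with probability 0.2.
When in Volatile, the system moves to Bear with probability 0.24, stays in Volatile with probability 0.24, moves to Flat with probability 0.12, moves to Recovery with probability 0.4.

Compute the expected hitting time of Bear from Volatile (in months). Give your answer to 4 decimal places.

Let t(s) be the expected number of months to first reach Bear from state s, with t(Bear) = 0. Conditioning on the first month:
t(Flat) = 1 + 0.24·t(Flat) + 0.24·t(Recovery) + 0.2·t(Volatile)
t(Recovery) = 1 + 0.32·t(Flat) + 0.12·t(Recovery) + 0.2·t(Volatile)
t(Volatile) = 1 + 0.12·t(Flat) + 0.4·t(Recovery) + 0.24·t(Volatile)
Solving: t(Flat) = 3.1939, t(Recovery) = 3.0798, t(Volatile) = 3.4411.
Expected months from Volatile to Bear: 3.4411.

3.4411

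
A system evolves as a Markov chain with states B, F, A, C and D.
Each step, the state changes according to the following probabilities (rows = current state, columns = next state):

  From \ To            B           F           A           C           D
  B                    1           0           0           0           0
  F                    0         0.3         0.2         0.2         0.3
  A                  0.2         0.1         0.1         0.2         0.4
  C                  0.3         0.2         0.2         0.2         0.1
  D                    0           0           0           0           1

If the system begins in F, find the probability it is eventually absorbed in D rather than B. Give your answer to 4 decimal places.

Let h(s) be the probability of absorption at D starting from transient state s. Then h(D) = 1 and h(B) = 0. By first-step analysis:
h(F) = 0.3·h(F) + 0.2·h(A) + 0.2·h(C) + 0.3·1
h(A) = 0.2·0 + 0.1·h(F) + 0.1·h(A) + 0.2·h(C) + 0.4·1
h(C) = 0.3·0 + 0.2·h(F) + 0.2·h(A) + 0.2·h(C) + 0.1·1
Solving: h(F) = 0.7427, h(A) = 0.6311, h(C) = 0.4684.
Starting from F, the probability is 0.7427.

0.7427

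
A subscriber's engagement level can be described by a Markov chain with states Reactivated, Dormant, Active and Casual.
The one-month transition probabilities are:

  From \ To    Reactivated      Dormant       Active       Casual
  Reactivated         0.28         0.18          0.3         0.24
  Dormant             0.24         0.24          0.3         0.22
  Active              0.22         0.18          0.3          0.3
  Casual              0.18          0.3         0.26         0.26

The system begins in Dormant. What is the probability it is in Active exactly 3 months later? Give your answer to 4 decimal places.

0.2897

Propagate the distribution vector 3 months from Dormant.
After 0 months: (0.0000, 1.0000, 0.0000, 0.0000)
After 1 month: (0.2400, 0.2400, 0.3000, 0.2200)
After 2 months: (0.2304, 0.2208, 0.2912, 0.2576)
After 3 months: (0.2279, 0.2242, 0.2897, 0.2582)
P(in Active after 3 months) = 0.2897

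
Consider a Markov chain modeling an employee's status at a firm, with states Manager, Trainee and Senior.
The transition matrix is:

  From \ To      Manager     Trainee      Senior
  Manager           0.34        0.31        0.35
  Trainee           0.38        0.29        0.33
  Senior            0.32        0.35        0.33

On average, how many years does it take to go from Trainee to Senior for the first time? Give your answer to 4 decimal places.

2.9647

Let t(s) be the expected number of years to first reach Senior from state s, with t(Senior) = 0. Conditioning on the first year:
t(Manager) = 1 + 0.34·t(Manager) + 0.31·t(Trainee)
t(Trainee) = 1 + 0.38·t(Manager) + 0.29·t(Trainee)
Solving: t(Manager) = 2.9076, t(Trainee) = 2.9647.
Expected years from Trainee to Senior: 2.9647.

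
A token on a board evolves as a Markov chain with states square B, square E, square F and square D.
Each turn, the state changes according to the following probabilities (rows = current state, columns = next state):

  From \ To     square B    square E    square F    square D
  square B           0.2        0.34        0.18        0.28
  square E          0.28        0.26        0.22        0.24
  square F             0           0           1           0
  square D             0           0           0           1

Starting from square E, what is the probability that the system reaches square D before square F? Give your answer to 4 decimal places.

Let h(s) be the probability of absorption at square D starting from transient state s. Then h(square D) = 1 and h(square F) = 0. By first-step analysis:
h(square B) = 0.2·h(square B) + 0.34·h(square E) + 0.18·0 + 0.28·1
h(square E) = 0.28·h(square B) + 0.26·h(square E) + 0.22·0 + 0.24·1
Solving: h(square B) = 0.5813, h(square E) = 0.5443.
Starting from square E, the probability is 0.5443.

0.5443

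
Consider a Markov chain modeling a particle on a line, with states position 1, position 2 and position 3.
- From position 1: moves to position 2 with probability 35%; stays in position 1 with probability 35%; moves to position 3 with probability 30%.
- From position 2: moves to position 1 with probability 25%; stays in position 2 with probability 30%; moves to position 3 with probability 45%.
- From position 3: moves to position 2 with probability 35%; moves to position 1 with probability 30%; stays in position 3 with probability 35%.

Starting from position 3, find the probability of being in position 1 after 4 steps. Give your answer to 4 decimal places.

0.2982

Propagate the distribution vector 4 steps from position 3.
After 0 steps: (0.0000, 0.0000, 1.0000)
After 1 step: (0.3000, 0.3500, 0.3500)
After 2 steps: (0.2975, 0.3325, 0.3700)
After 3 steps: (0.2983, 0.3334, 0.3684)
After 4 steps: (0.2982, 0.3333, 0.3684)
P(in position 1 after 4 steps) = 0.2982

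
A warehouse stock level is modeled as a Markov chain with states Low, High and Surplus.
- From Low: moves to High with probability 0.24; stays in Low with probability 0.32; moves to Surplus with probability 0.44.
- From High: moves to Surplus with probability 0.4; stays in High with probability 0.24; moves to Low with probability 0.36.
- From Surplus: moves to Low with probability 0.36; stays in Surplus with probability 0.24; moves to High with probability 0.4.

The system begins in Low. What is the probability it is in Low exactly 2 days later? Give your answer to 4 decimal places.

Sum over the intermediate state after 1 day:
P = P(Low→Low)·P(Low→Low) + P(Low→High)·P(High→Low) + P(Low→Surplus)·P(Surplus→Low)
  = 0.32×0.32 + 0.24×0.36 + 0.44×0.36
  = 0.1024 + 0.0864 + 0.1584 = 0.3472

0.3472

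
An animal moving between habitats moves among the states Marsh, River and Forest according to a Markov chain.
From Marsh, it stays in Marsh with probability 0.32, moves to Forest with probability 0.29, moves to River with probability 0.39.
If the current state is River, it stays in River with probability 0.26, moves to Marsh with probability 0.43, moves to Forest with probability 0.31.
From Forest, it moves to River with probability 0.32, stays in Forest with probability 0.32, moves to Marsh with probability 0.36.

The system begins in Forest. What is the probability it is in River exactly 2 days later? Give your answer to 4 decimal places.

Sum over the intermediate state after 1 day:
P = P(Forest→Marsh)·P(Marsh→River) + P(Forest→River)·P(River→River) + P(Forest→Forest)·P(Forest→River)
  = 0.36×0.39 + 0.32×0.26 + 0.32×0.32
  = 0.1404 + 0.0832 + 0.1024 = 0.3260

0.3260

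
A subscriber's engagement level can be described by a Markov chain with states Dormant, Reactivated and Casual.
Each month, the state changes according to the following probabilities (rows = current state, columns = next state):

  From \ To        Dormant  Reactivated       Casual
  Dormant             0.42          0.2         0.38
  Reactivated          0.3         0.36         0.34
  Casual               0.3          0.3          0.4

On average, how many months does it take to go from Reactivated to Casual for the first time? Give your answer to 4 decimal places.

2.8278

Let t(s) be the expected number of months to first reach Casual from state s, with t(Casual) = 0. Conditioning on the first month:
t(Dormant) = 1 + 0.42·t(Dormant) + 0.2·t(Reactivated)
t(Reactivated) = 1 + 0.3·t(Dormant) + 0.36·t(Reactivated)
Solving: t(Dormant) = 2.6992, t(Reactivated) = 2.8278.
Expected months from Reactivated to Casual: 2.8278.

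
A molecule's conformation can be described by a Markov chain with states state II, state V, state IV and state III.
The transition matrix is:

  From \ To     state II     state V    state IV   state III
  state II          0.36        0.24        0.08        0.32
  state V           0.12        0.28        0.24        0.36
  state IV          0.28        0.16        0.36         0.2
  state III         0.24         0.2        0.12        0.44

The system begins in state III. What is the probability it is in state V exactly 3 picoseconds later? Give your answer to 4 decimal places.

0.2211

Propagate the distribution vector 3 picoseconds from state III.
After 0 picoseconds: (0.0000, 0.0000, 0.0000, 1.0000)
After 1 picosecond: (0.2400, 0.2000, 0.1200, 0.4400)
After 2 picoseconds: (0.2496, 0.2208, 0.1632, 0.3664)
After 3 picoseconds: (0.2500, 0.2211, 0.1757, 0.3532)
P(in state V after 3 picoseconds) = 0.2211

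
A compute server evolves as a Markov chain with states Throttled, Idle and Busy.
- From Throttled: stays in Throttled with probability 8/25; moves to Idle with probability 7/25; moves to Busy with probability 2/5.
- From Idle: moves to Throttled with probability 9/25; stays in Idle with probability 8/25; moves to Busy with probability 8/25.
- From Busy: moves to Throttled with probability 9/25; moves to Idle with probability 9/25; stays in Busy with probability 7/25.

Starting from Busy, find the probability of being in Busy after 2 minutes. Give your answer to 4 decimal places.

Sum over the intermediate state after 1 minute:
P = P(Busy→Throttled)·P(Throttled→Busy) + P(Busy→Idle)·P(Idle→Busy) + P(Busy→Busy)·P(Busy→Busy)
  = 0.36×0.4 + 0.36×0.32 + 0.28×0.28
  = 0.1440 + 0.1152 + 0.0784 = 0.3376

0.3376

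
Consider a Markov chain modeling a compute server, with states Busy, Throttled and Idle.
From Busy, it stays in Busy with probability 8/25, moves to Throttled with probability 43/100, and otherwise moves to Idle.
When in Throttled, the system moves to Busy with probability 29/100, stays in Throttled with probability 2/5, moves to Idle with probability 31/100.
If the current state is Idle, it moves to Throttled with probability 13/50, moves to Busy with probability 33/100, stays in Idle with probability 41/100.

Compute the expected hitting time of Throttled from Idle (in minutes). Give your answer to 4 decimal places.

3.1691

Let t(s) be the expected number of minutes to first reach Throttled from state s, with t(Throttled) = 0. Conditioning on the first minute:
t(Busy) = 1 + 0.32·t(Busy) + 0.25·t(Idle)
t(Idle) = 1 + 0.33·t(Busy) + 0.41·t(Idle)
Solving: t(Busy) = 2.6357, t(Idle) = 3.1691.
Expected minutes from Idle to Throttled: 3.1691.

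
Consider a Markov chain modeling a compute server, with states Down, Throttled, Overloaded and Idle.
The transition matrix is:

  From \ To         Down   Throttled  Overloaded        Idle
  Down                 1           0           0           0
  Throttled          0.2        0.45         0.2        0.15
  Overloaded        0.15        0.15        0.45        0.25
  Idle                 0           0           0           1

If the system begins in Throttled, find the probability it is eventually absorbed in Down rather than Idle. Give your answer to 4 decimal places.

0.5138

Let h(s) be the probability of absorption at Down starting from transient state s. Then h(Down) = 1 and h(Idle) = 0. By first-step analysis:
h(Throttled) = 0.2·1 + 0.45·h(Throttled) + 0.2·h(Overloaded) + 0.15·0
h(Overloaded) = 0.15·1 + 0.15·h(Throttled) + 0.45·h(Overloaded) + 0.25·0
Solving: h(Throttled) = 0.5138, h(Overloaded) = 0.4128.
Starting from Throttled, the probability is 0.5138.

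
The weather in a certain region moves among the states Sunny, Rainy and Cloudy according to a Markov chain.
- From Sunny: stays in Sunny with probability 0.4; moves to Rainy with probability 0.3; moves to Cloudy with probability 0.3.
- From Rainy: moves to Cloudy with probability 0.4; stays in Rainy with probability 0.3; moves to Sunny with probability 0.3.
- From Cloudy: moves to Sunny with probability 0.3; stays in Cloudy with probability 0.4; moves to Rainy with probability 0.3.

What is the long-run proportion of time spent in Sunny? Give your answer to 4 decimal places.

Let the stationary distribution be π with π = πP and π_1 + π_2 + π_3 = 1.
π_1 = 0.4·π_1 + 0.3·π_2 + 0.3·π_3
π_2 = 0.3·π_1 + 0.3·π_2 + 0.3·π_3
Solving with the normalization constraint gives π = (0.3333, 0.3000, 0.3667).
So the stationary probability of Sunny is 0.3333.

0.3333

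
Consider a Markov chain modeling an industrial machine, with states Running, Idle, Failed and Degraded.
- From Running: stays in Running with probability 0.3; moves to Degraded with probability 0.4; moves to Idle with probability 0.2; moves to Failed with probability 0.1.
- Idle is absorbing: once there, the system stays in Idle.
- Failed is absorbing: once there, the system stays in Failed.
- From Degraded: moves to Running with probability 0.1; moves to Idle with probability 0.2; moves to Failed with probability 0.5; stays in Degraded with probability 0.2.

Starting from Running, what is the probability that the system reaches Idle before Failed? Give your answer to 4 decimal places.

0.4615

Let h(s) be the probability of absorption at Idle starting from transient state s. Then h(Idle) = 1 and h(Failed) = 0. By first-step analysis:
h(Running) = 0.3·h(Running) + 0.2·1 + 0.1·0 + 0.4·h(Degraded)
h(Degraded) = 0.1·h(Running) + 0.2·1 + 0.5·0 + 0.2·h(Degraded)
Solving: h(Running) = 0.4615, h(Degraded) = 0.3077.
Starting from Running, the probability is 0.4615.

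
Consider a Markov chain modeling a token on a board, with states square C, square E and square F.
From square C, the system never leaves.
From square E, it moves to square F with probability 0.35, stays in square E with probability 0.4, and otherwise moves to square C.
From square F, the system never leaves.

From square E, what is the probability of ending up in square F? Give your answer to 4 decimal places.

0.5833

Let h(s) be the probability of absorption at square F starting from transient state s. Then h(square F) = 1 and h(square C) = 0. By first-step analysis:
h(square E) = 0.25·0 + 0.4·h(square E) + 0.35·1
Solving: h(square E) = 0.5833.
Starting from square E, the probability is 0.5833.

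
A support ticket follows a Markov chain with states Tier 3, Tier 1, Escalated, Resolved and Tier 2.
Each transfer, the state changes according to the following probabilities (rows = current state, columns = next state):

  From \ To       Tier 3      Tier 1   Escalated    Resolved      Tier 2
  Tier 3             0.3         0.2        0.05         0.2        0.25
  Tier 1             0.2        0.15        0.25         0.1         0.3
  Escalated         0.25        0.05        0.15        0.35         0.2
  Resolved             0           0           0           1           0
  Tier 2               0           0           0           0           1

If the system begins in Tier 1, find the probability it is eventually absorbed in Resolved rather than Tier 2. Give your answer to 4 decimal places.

0.3858

Let h(s) be the probability of absorption at Resolved starting from transient state s. Then h(Resolved) = 1 and h(Tier 2) = 0. By first-step analysis:
h(Tier 3) = 0.3·h(Tier 3) + 0.2·h(Tier 1) + 0.05·h(Escalated) + 0.2·1 + 0.25·0
h(Tier 1) = 0.2·h(Tier 3) + 0.15·h(Tier 1) + 0.25·h(Escalated) + 0.1·1 + 0.3·0
h(Escalated) = 0.25·h(Tier 3) + 0.05·h(Tier 1) + 0.15·h(Escalated) + 0.35·1 + 0.2·0
Solving: h(Tier 3) = 0.4361, h(Tier 1) = 0.3858, h(Escalated) = 0.5627.
Starting from Tier 1, the probability is 0.3858.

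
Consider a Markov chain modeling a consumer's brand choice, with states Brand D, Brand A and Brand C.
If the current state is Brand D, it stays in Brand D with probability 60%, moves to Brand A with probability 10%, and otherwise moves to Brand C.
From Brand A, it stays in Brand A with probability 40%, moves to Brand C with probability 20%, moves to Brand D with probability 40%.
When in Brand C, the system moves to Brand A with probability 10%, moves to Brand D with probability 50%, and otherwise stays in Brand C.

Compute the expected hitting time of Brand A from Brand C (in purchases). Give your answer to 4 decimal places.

10.0000

Let t(s) be the expected number of purchases to first reach Brand A from state s, with t(Brand A) = 0. Conditioning on the first purchase:
t(Brand D) = 1 + 0.6·t(Brand D) + 0.3·t(Brand C)
t(Brand C) = 1 + 0.5·t(Brand D) + 0.4·t(Brand C)
Solving: t(Brand D) = 10.0000, t(Brand C) = 10.0000.
Expected purchases from Brand C to Brand A: 10.0000.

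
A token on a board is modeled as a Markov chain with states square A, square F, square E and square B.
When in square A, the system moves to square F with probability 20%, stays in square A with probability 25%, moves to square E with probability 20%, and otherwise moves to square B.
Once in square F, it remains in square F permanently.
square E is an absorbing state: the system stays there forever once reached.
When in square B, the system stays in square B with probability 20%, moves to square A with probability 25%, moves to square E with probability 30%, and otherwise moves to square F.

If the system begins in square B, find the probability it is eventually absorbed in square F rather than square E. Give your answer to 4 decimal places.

0.4634

Let h(s) be the probability of absorption at square F starting from transient state s. Then h(square F) = 1 and h(square E) = 0. By first-step analysis:
h(square A) = 0.25·h(square A) + 0.2·1 + 0.2·0 + 0.35·h(square B)
h(square B) = 0.25·h(square A) + 0.25·1 + 0.3·0 + 0.2·h(square B)
Solving: h(square A) = 0.4829, h(square B) = 0.4634.
Starting from square B, the probability is 0.4634.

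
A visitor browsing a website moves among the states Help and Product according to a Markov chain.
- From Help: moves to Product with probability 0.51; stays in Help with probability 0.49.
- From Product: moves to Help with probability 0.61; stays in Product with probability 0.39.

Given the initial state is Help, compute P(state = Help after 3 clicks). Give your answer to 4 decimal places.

0.5439

Propagate the distribution vector 3 clicks from Help.
After 0 clicks: (1.0000, 0.0000)
After 1 click: (0.4900, 0.5100)
After 2 clicks: (0.5512, 0.4488)
After 3 clicks: (0.5439, 0.4561)
P(in Help after 3 clicks) = 0.5439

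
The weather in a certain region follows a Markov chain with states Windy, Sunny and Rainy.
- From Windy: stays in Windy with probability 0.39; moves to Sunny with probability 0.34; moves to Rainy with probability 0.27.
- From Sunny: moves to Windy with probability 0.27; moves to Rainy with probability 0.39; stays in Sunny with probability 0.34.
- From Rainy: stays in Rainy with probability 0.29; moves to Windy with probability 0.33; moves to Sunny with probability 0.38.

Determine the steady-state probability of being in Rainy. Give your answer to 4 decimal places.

Let the stationary distribution be π with π = πP and π_1 + π_2 + π_3 = 1.
π_1 = 0.39·π_1 + 0.27·π_2 + 0.33·π_3
π_2 = 0.34·π_1 + 0.34·π_2 + 0.38·π_3
Solving with the normalization constraint gives π = (0.3285, 0.3527, 0.3187).
So the stationary probability of Rainy is 0.3187.

0.3187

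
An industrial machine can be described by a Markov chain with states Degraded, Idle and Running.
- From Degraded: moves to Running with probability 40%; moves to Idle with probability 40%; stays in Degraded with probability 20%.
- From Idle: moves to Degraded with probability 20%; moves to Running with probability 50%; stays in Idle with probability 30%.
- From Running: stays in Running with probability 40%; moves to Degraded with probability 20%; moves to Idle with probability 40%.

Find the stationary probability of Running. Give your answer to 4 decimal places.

0.4364

Let the stationary distribution be π with π = πP and π_1 + π_2 + π_3 = 1.
π_1 = 0.2·π_1 + 0.2·π_2 + 0.2·π_3
π_2 = 0.4·π_1 + 0.3·π_2 + 0.4·π_3
Solving with the normalization constraint gives π = (0.2000, 0.3636, 0.4364).
So the stationary probability of Running is 0.4364.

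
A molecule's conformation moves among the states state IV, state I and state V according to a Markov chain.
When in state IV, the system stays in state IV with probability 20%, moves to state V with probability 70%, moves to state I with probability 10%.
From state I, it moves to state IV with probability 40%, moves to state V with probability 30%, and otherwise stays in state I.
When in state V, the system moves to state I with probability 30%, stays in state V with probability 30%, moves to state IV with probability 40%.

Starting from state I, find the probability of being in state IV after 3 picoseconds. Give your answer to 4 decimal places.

0.3360

Propagate the distribution vector 3 picoseconds from state I.
After 0 picoseconds: (0.0000, 1.0000, 0.0000)
After 1 picosecond: (0.4000, 0.3000, 0.3000)
After 2 picoseconds: (0.3200, 0.2200, 0.4600)
After 3 picoseconds: (0.3360, 0.2360, 0.4280)
P(in state IV after 3 picoseconds) = 0.3360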